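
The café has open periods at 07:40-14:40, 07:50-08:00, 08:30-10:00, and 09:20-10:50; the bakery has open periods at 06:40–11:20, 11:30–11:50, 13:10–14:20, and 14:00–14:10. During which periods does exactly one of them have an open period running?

06:40-07:40, 11:20-11:30, 11:50-13:10, 14:20-14:40

A, merged: 07:40-14:40.
B, merged: 06:40-11:20, 11:30-11:50, 13:10-14:20.
A but not B: 11:20-11:30, 11:50-13:10, 14:20-14:40.
B but not A: 06:40-07:40.
Combining gives A △ B.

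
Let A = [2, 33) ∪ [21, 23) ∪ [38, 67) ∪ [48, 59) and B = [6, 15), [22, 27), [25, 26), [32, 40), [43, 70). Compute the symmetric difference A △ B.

First set merges to [2, 33), [38, 67).
Second set merges to [6, 15), [22, 27), [32, 40), [43, 70).
Only in the first: [2, 6), [15, 22), [27, 32), [40, 43).
Only in the second: [33, 38), [67, 70).
Together these are the periods covered by exactly one.

[2, 6) ∪ [15, 22) ∪ [27, 32) ∪ [33, 38) ∪ [40, 43) ∪ [67, 70)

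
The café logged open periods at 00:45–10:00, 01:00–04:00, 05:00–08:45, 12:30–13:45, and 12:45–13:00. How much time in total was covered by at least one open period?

Merged: 00:45–10:00, 12:30–13:45.
Lengths: 9 h 15 min + 1 h 15 min = 10 h 30 min.

10 h 30 min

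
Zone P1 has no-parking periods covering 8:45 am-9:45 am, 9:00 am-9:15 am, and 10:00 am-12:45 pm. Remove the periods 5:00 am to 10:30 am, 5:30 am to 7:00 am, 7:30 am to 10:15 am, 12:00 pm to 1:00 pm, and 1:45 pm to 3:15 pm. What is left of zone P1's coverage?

A, merged: 8:45 am–9:45 am, 10:00 am–12:45 pm.
B, merged: 5:00 am–10:30 am, 12:00 pm–1:00 pm, 1:45 pm–3:15 pm.
8:45 am–9:45 am: entirely removed.
10:00 am–12:45 pm \ B = 10:30 am–12:00 pm.

10:30 am–12:00 pm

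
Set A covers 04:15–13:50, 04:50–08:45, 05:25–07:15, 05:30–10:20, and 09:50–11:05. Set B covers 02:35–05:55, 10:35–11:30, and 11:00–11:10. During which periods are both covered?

Merge the first list: 04:15–13:50.
Merge the second list: 02:35–05:55, 10:35–11:30.
04:15–13:50 overlaps B on 04:15–05:55, 10:35–11:30.

04:15–05:55, 10:35–11:30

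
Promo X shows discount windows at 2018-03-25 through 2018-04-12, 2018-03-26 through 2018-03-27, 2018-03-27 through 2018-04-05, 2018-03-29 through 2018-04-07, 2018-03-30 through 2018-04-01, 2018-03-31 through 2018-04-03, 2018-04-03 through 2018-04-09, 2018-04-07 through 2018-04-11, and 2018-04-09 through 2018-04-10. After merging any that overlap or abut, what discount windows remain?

2018-03-25 through 2018-04-12

2018-03-26 through 2018-03-27 overlaps/touches 2018-03-25 through 2018-04-12 → extend to 2018-03-25 through 2018-04-12.
2018-03-27 through 2018-04-05 overlaps/touches 2018-03-25 through 2018-04-12 → extend to 2018-03-25 through 2018-04-12.
2018-03-29 through 2018-04-07 overlaps/touches 2018-03-25 through 2018-04-12 → extend to 2018-03-25 through 2018-04-12.
2018-03-30 through 2018-04-01 overlaps/touches 2018-03-25 through 2018-04-12 → extend to 2018-03-25 through 2018-04-12.
2018-03-31 through 2018-04-03 overlaps/touches 2018-03-25 through 2018-04-12 → extend to 2018-03-25 through 2018-04-12.
2018-04-03 through 2018-04-09 overlaps/touches 2018-03-25 through 2018-04-12 → extend to 2018-03-25 through 2018-04-12.
2018-04-07 through 2018-04-11 overlaps/touches 2018-03-25 through 2018-04-12 → extend to 2018-03-25 through 2018-04-12.
2018-04-09 through 2018-04-10 overlaps/touches 2018-03-25 through 2018-04-12 → extend to 2018-03-25 through 2018-04-12.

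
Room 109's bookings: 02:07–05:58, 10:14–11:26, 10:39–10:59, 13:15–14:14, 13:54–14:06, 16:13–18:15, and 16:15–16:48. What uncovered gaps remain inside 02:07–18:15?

Covered (merged): 02:07–05:58, 10:14–11:26, 13:15–14:14, 16:13–18:15.
Gaps within 02:07–18:15: 05:58–10:14, 11:26–13:15, 14:14–16:13.

05:58–10:14, 11:26–13:15, 14:14–16:13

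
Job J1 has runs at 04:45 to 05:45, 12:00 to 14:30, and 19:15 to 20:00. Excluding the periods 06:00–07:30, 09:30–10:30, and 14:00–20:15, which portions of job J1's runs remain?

04:45-05:45, 12:00-14:00

04:45-05:45: nothing removed.
12:00-14:30 \ B = 12:00-14:00.
19:15-20:00: entirely removed.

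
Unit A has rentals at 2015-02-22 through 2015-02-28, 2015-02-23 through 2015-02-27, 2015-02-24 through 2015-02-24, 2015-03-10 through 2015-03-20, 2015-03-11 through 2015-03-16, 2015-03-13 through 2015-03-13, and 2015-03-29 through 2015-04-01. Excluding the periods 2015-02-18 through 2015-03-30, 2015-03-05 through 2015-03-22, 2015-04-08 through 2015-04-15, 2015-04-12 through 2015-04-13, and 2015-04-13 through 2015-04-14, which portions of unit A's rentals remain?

2015-03-31 through 2015-04-01

Merge the first list: 2015-02-22 through 2015-02-28, 2015-03-10 through 2015-03-20, 2015-03-29 through 2015-04-01.
Merge the second list: 2015-02-18 through 2015-03-30, 2015-04-08 through 2015-04-15.
2015-02-22 through 2015-02-28: entirely removed.
2015-03-10 through 2015-03-20: entirely removed.
2015-03-29 through 2015-04-01 \ B = 2015-03-31 through 2015-04-01.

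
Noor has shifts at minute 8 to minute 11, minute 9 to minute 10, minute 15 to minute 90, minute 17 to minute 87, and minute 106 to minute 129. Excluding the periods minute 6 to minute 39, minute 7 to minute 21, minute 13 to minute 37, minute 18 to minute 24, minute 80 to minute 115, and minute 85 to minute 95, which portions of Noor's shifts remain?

Merge the first list: minute 8 to minute 11, minute 15 to minute 90, minute 106 to minute 129.
Merge the second list: minute 6 to minute 39, minute 80 to minute 115.
minute 8 to minute 11 lies entirely inside B → drops out.
minute 15 to minute 90 with B removed leaves minute 39 to minute 80.
minute 106 to minute 129 with B removed leaves minute 115 to minute 129.

minute 39 to minute 80, minute 115 to minute 129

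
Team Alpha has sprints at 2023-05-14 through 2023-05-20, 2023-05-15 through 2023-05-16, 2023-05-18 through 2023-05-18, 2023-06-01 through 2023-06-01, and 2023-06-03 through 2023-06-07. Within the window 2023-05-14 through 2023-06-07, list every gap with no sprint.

2023-05-21 through 2023-05-31, 2023-06-02 through 2023-06-02

The merged coverage is 2023-05-14 through 2023-05-20, 2023-06-01 through 2023-06-01, 2023-06-03 through 2023-06-07.
Uncovered inside 2023-05-14 through 2023-06-07: 2023-05-21 through 2023-05-31, 2023-06-02 through 2023-06-02.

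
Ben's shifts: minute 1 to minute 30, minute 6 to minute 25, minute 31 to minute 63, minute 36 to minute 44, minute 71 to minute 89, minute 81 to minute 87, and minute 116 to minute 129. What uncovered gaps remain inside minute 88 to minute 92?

Covered (merged): minute 1 to minute 30, minute 31 to minute 63, minute 71 to minute 89, minute 116 to minute 129.
Gaps within minute 88 to minute 92: minute 89 to minute 92.

minute 89 to minute 92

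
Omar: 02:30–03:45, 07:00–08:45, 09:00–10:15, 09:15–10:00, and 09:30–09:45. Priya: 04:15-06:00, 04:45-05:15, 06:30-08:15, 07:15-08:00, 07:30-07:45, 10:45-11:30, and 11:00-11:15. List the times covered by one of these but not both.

02:30-03:45, 04:15-06:00, 06:30-07:00, 08:15-08:45, 09:00-10:15, 10:45-11:30

A, merged: 02:30-03:45, 07:00-08:45, 09:00-10:15.
B, merged: 04:15-06:00, 06:30-08:15, 10:45-11:30.
A but not B: 02:30-03:45, 08:15-08:45, 09:00-10:15.
B but not A: 04:15-06:00, 06:30-07:00, 10:45-11:30.
Combining gives A △ B.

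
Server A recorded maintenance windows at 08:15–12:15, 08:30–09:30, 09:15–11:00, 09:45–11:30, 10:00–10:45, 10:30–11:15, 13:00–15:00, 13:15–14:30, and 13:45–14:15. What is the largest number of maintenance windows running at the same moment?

Walk the sorted start/end points keeping a running depth.
The depth first hits 5 at 10:30.

5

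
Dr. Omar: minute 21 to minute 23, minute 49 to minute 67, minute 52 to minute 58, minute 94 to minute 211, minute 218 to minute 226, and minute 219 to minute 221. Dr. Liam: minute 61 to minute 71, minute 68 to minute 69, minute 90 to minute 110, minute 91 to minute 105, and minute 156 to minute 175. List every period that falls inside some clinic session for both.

minute 61 to minute 67, minute 94 to minute 110, minute 156 to minute 175

A, merged: minute 21 to minute 23, minute 49 to minute 67, minute 94 to minute 211, minute 218 to minute 226.
B, merged: minute 61 to minute 71, minute 90 to minute 110, minute 156 to minute 175.
minute 21 to minute 23 meets no B interval.
minute 49 to minute 67 ∩ B → minute 61 to minute 67.
minute 94 to minute 211 ∩ B → minute 94 to minute 110, minute 156 to minute 175.
minute 218 to minute 226 meets no B interval.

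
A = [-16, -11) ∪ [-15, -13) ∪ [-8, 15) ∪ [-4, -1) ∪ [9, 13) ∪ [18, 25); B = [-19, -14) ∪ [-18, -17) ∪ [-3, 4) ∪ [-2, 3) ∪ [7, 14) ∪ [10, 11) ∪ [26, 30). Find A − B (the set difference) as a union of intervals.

[-14, -11) ∪ [-8, -3) ∪ [4, 7) ∪ [14, 15) ∪ [18, 25)

Merge the first list: [-16, -11), [-8, 15), [18, 25).
Merge the second list: [-19, -14), [-3, 4), [7, 14), [26, 30).
[-16, -11) minus B → [-14, -11).
[-8, 15) minus B → [-8, -3), [4, 7), [14, 15).
[18, 25): no B overlap → unchanged.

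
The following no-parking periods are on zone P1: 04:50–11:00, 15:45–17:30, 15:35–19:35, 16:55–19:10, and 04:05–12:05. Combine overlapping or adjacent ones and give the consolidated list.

04:05–12:05, 15:35–19:35

Sort by start: 04:05–12:05, 04:50–11:00, 15:35–19:35, 15:45–17:30, 16:55–19:10.
04:50–11:00 overlaps/touches 04:05–12:05 → extend to 04:05–12:05.
15:35–19:35 is disjoint → start new block.
15:45–17:30 overlaps/touches 15:35–19:35 → extend to 15:35–19:35.
16:55–19:10 overlaps/touches 15:35–19:35 → extend to 15:35–19:35.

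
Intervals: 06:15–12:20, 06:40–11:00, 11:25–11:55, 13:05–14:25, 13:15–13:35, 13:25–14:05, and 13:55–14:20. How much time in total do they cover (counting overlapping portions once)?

Merged: 06:15–12:20, 13:05–14:25.
Lengths: 6 h 5 min + 1 h 20 min = 7 h 25 min.

7 h 25 min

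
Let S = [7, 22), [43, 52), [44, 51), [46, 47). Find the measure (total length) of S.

Merged: [7, 22), [43, 52).
Lengths: 15 + 9 = 24.

24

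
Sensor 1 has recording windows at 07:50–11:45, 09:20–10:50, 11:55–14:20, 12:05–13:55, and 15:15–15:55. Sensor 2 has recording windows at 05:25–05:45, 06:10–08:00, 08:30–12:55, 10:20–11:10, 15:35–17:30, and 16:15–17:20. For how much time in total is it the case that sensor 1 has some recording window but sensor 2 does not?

2 h 15 min

A, merged: 07:50–11:45, 11:55–14:20, 15:15–15:55.
B, merged: 05:25–05:45, 06:10–08:00, 08:30–12:55, 15:35–17:30.
A \ B = 08:00–08:30, 12:55–14:20, 15:15–15:35.
Total: 30 min + 1 h 25 min + 20 min = 2 h 15 min.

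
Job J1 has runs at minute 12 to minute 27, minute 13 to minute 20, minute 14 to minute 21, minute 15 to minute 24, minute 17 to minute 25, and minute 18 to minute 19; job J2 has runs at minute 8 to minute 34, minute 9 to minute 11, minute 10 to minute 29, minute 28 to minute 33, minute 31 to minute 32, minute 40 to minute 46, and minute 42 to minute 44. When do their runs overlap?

minute 12 to minute 27

First set merges to minute 12 to minute 27.
Second set merges to minute 8 to minute 34, minute 40 to minute 46.
minute 12 to minute 27 meets the second set on minute 12 to minute 27.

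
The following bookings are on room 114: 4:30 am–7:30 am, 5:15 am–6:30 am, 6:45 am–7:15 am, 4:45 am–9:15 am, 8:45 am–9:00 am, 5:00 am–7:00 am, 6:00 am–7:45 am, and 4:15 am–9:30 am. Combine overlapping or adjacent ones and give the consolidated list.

4:15 am–9:30 am

Sort by start: 4:15 am–9:30 am, 4:30 am–7:30 am, 4:45 am–9:15 am, 5:00 am–7:00 am, 5:15 am–6:30 am, 6:00 am–7:45 am, 6:45 am–7:15 am, 8:45 am–9:00 am.
4:30 am–7:30 am overlaps/touches 4:15 am–9:30 am → extend to 4:15 am–9:30 am.
4:45 am–9:15 am overlaps/touches 4:15 am–9:30 am → extend to 4:15 am–9:30 am.
5:00 am–7:00 am overlaps/touches 4:15 am–9:30 am → extend to 4:15 am–9:30 am.
5:15 am–6:30 am overlaps/touches 4:15 am–9:30 am → extend to 4:15 am–9:30 am.
6:00 am–7:45 am overlaps/touches 4:15 am–9:30 am → extend to 4:15 am–9:30 am.
6:45 am–7:15 am overlaps/touches 4:15 am–9:30 am → extend to 4:15 am–9:30 am.
8:45 am–9:00 am overlaps/touches 4:15 am–9:30 am → extend to 4:15 am–9:30 am.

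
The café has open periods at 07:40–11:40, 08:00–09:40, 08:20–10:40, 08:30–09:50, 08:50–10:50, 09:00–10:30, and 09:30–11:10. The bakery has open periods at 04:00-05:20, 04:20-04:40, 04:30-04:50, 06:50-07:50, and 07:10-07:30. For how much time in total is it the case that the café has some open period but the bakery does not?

3 h 50 min

First set merges to 07:40-11:40.
Second set merges to 04:00-05:20, 06:50-07:50.
A \ B = 07:50-11:40.
Total: 3 h 50 min.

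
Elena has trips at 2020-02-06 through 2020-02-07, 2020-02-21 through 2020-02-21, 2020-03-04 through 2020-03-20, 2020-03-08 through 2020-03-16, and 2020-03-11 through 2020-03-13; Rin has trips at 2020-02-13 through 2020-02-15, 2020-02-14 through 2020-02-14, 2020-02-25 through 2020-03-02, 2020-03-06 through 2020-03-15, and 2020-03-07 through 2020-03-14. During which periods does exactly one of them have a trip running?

2020-02-06 through 2020-02-07, 2020-02-13 through 2020-02-15, 2020-02-21 through 2020-02-21, 2020-02-25 through 2020-03-02, 2020-03-04 through 2020-03-05, 2020-03-16 through 2020-03-20

Merge the first list: 2020-02-06 through 2020-02-07, 2020-02-21 through 2020-02-21, 2020-03-04 through 2020-03-20.
Merge the second list: 2020-02-13 through 2020-02-15, 2020-02-25 through 2020-03-02, 2020-03-06 through 2020-03-15.
Only in the first: 2020-02-06 through 2020-02-07, 2020-02-21 through 2020-02-21, 2020-03-04 through 2020-03-05, 2020-03-16 through 2020-03-20.
Only in the second: 2020-02-13 through 2020-02-15, 2020-02-25 through 2020-03-02.
Together these are the periods covered by exactly one.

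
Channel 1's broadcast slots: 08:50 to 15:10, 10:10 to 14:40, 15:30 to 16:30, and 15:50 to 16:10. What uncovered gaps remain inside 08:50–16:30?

Covered (merged): 08:50–15:10, 15:30–16:30.
Gaps within 08:50–16:30: 15:10–15:30.

15:10–15:30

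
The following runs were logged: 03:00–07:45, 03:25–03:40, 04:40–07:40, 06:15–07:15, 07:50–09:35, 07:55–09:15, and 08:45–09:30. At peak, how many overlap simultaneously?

Walk the sorted start/end points keeping a running depth.
The depth first hits 3 at 06:15.

3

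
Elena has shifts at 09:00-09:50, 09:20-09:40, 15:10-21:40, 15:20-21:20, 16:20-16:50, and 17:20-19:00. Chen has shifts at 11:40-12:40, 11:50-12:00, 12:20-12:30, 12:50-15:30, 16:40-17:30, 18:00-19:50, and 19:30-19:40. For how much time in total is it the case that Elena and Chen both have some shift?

3 h

Merge the first list: 09:00–09:50, 15:10–21:40.
Merge the second list: 11:40–12:40, 12:50–15:30, 16:40–17:30, 18:00–19:50.
A ∩ B = 15:10–15:30, 16:40–17:30, 18:00–19:50.
Total: 20 min + 50 min + 1 h 50 min = 3 h.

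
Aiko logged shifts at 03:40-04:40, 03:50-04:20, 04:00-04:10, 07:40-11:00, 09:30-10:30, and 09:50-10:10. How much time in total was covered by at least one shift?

4 h 20 min

Merged: 03:40-04:40, 07:40-11:00.
Lengths: 1 h + 3 h 20 min = 4 h 20 min.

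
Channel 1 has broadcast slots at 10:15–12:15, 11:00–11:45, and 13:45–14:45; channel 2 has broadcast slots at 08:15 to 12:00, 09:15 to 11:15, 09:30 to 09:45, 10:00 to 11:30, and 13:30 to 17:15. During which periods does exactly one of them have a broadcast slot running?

08:15–10:15, 12:00–12:15, 13:30–13:45, 14:45–17:15

A, merged: 10:15–12:15, 13:45–14:45.
B, merged: 08:15–12:00, 13:30–17:15.
A \ B = 12:00–12:15.
B \ A = 08:15–10:15, 13:30–13:45, 14:45–17:15.
Union of the two gives the symmetric difference.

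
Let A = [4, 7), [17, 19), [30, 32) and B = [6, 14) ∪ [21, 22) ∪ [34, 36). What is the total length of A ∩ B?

1

A ∩ B = [6, 7).
Total: 1.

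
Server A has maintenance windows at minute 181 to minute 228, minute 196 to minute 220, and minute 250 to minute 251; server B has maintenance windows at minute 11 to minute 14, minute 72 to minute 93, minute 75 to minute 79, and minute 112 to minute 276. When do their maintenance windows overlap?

A, merged: minute 181 to minute 228, minute 250 to minute 251.
B, merged: minute 11 to minute 14, minute 72 to minute 93, minute 112 to minute 276.
minute 181 to minute 228 ∩ B → minute 181 to minute 228.
minute 250 to minute 251 ∩ B → minute 250 to minute 251.

minute 181 to minute 228, minute 250 to minute 251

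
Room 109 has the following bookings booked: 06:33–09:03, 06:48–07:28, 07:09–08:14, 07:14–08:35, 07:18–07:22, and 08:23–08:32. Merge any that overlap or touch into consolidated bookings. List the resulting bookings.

06:48-07:28 overlaps/touches 06:33-09:03 → extend to 06:33-09:03.
07:09-08:14 overlaps/touches 06:33-09:03 → extend to 06:33-09:03.
07:14-08:35 overlaps/touches 06:33-09:03 → extend to 06:33-09:03.
07:18-07:22 overlaps/touches 06:33-09:03 → extend to 06:33-09:03.
08:23-08:32 overlaps/touches 06:33-09:03 → extend to 06:33-09:03.

06:33-09:03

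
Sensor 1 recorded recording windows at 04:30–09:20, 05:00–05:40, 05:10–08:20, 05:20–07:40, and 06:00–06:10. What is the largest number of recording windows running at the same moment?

4

Sweep endpoints in order; track running count of active intervals.
Peak of 4 reached at 05:20.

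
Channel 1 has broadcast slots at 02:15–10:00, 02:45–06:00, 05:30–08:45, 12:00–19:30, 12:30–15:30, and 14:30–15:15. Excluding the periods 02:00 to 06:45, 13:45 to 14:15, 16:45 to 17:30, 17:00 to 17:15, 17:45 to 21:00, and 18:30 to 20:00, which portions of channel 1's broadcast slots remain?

06:45–10:00, 12:00–13:45, 14:15–16:45, 17:30–17:45

A, merged: 02:15–10:00, 12:00–19:30.
B, merged: 02:00–06:45, 13:45–14:15, 16:45–17:30, 17:45–21:00.
02:15–10:00 minus B → 06:45–10:00.
12:00–19:30 minus B → 12:00–13:45, 14:15–16:45, 17:30–17:45.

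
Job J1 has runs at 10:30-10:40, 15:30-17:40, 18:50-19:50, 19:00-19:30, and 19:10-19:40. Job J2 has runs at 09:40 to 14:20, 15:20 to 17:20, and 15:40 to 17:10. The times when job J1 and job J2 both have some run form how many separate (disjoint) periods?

2

Merge the first list: 10:30–10:40, 15:30–17:40, 18:50–19:50.
Merge the second list: 09:40–14:20, 15:20–17:20.
A ∩ B = 10:30–10:40, 15:30–17:20.
That is 2 disjoint pieces.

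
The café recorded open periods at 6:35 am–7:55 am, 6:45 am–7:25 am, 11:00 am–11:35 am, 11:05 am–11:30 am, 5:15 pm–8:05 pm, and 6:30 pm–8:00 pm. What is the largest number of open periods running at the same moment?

2

Sweep endpoints in order; track running count of active intervals.
Peak of 2 reached at 6:45 am.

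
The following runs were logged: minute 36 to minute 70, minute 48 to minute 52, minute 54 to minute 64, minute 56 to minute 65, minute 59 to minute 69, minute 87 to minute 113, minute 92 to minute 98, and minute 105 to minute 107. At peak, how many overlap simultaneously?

4

Sweep endpoints in order; track running count of active intervals.
Peak of 4 reached at minute 59.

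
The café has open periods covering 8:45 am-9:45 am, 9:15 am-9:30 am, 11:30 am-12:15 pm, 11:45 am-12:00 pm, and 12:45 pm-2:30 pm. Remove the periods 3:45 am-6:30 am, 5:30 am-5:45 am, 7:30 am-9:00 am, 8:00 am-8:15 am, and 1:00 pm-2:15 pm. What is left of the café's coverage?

9:00 am-9:45 am, 11:30 am-12:15 pm, 12:45 pm-1:00 pm, 2:15 pm-2:30 pm

Merge the first list: 8:45 am-9:45 am, 11:30 am-12:15 pm, 12:45 pm-2:30 pm.
Merge the second list: 3:45 am-6:30 am, 7:30 am-9:00 am, 1:00 pm-2:15 pm.
8:45 am-9:45 am \ B = 9:00 am-9:45 am.
11:30 am-12:15 pm: nothing removed.
12:45 pm-2:30 pm \ B = 12:45 pm-1:00 pm, 2:15 pm-2:30 pm.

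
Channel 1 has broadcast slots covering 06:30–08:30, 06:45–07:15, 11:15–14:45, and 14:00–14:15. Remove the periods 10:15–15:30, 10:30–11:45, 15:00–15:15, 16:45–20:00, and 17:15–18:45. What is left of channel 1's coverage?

06:30–08:30

First set merges to 06:30–08:30, 11:15–14:45.
Second set merges to 10:15–15:30, 16:45–20:00.
06:30–08:30: nothing removed.
11:15–14:45: entirely removed.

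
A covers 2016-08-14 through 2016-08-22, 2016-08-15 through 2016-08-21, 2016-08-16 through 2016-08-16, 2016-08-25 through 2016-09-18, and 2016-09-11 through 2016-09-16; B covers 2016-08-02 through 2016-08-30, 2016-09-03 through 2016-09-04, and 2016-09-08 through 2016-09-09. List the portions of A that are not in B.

2016-08-31 through 2016-09-02, 2016-09-05 through 2016-09-07, 2016-09-10 through 2016-09-18

First set merges to 2016-08-14 through 2016-08-22, 2016-08-25 through 2016-09-18.
2016-08-14 through 2016-08-22: fully covered by B → removed.
2016-08-25 through 2016-09-18 minus B → 2016-08-31 through 2016-09-02, 2016-09-05 through 2016-09-07, 2016-09-10 through 2016-09-18.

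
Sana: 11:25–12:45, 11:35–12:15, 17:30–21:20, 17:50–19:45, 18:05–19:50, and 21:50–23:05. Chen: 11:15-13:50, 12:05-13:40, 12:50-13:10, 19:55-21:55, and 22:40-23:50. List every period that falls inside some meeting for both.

11:25–12:45, 19:55–21:20, 21:50–21:55, 22:40–23:05

A, merged: 11:25–12:45, 17:30–21:20, 21:50–23:05.
B, merged: 11:15–13:50, 19:55–21:55, 22:40–23:50.
11:25–12:45 meets the second set on 11:25–12:45.
17:30–21:20 meets the second set on 19:55–21:20.
21:50–23:05 meets the second set on 21:50–21:55, 22:40–23:05.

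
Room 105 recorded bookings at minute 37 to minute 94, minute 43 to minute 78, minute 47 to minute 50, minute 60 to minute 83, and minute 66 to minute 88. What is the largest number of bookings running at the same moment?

4

Walk the sorted start/end points keeping a running depth.
The depth first hits 4 at minute 66.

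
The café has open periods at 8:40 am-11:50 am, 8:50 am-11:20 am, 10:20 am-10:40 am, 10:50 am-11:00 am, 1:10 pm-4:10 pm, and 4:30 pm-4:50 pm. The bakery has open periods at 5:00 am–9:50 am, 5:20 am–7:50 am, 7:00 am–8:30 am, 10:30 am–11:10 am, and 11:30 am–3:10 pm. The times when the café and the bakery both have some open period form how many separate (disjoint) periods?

4

First set merges to 8:40 am–11:50 am, 1:10 pm–4:10 pm, 4:30 pm–4:50 pm.
Second set merges to 5:00 am–9:50 am, 10:30 am–11:10 am, 11:30 am–3:10 pm.
A ∩ B = 8:40 am–9:50 am, 10:30 am–11:10 am, 11:30 am–11:50 am, 1:10 pm–3:10 pm.
That is 4 disjoint pieces.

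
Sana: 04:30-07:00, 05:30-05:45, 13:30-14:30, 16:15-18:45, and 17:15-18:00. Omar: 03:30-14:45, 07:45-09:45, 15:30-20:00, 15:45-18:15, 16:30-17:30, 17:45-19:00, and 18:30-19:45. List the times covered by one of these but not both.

Merge the first list: 04:30–07:00, 13:30–14:30, 16:15–18:45.
Merge the second list: 03:30–14:45, 15:30–20:00.
A \ B = none.
B \ A = 03:30–04:30, 07:00–13:30, 14:30–14:45, 15:30–16:15, 18:45–20:00.
Union of the two gives the symmetric difference.

03:30–04:30, 07:00–13:30, 14:30–14:45, 15:30–16:15, 18:45–20:00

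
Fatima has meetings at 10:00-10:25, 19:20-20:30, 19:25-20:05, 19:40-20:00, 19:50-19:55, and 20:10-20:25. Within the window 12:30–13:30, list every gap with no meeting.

After merging, the occupied span is 10:00–10:25, 19:20–20:30.
Complement within 12:30–13:30: 12:30–13:30.

12:30–13:30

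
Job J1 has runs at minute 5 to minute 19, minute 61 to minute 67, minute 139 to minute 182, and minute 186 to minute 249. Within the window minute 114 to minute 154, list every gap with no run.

minute 114 to minute 139

Covered (merged): minute 5 to minute 19, minute 61 to minute 67, minute 139 to minute 182, minute 186 to minute 249.
Gaps within minute 114 to minute 154: minute 114 to minute 139.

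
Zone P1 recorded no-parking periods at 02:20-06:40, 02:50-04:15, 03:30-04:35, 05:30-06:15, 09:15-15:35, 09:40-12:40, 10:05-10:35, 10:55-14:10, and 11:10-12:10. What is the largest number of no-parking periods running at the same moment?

4

At 11:10, 4 of the intervals are simultaneously active.
No point has more.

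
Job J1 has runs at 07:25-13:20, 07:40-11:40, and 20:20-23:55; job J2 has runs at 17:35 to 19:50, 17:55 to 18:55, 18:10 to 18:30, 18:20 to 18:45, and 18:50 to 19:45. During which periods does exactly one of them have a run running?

07:25-13:20, 17:35-19:50, 20:20-23:55

Merge the first list: 07:25-13:20, 20:20-23:55.
Merge the second list: 17:35-19:50.
Only in the first: 07:25-13:20, 20:20-23:55.
Only in the second: 17:35-19:50.
Together these are the periods covered by exactly one.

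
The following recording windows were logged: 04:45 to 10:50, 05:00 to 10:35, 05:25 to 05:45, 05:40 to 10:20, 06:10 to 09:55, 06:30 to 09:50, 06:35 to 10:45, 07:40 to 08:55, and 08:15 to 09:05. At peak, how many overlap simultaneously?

8

Sweep endpoints in order; track running count of active intervals.
Peak of 8 reached at 08:15.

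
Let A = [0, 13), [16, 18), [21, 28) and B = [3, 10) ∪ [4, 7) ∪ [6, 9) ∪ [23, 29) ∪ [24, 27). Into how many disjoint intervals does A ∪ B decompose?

3

Second set merges to [3, 10), [23, 29).
A ∪ B = [0, 13), [16, 18), [21, 29).
That is 3 disjoint pieces.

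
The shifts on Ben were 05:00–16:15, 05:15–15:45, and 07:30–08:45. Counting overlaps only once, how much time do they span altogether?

11 h 15 min

Merged: 05:00–16:15.
Length: 11 h 15 min.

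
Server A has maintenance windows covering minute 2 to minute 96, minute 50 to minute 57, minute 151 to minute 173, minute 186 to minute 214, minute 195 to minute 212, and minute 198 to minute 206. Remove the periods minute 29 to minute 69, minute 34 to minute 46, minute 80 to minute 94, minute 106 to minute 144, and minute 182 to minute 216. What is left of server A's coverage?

Merge the first list: minute 2 to minute 96, minute 151 to minute 173, minute 186 to minute 214.
Merge the second list: minute 29 to minute 69, minute 80 to minute 94, minute 106 to minute 144, minute 182 to minute 216.
minute 2 to minute 96 minus B → minute 2 to minute 29, minute 69 to minute 80, minute 94 to minute 96.
minute 151 to minute 173: no B overlap → unchanged.
minute 186 to minute 214: fully covered by B → removed.

minute 2 to minute 29, minute 69 to minute 80, minute 94 to minute 96, minute 151 to minute 173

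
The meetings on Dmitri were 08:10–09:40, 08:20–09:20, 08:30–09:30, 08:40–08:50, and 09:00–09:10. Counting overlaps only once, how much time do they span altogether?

1 h 30 min

Merged: 08:10-09:40.
Length: 1 h 30 min.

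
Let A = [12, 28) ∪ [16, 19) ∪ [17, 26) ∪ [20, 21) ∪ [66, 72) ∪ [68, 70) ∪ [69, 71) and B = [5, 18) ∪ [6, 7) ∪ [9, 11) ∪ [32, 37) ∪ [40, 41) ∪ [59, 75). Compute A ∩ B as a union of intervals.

Merge the first list: [12, 28), [66, 72).
Merge the second list: [5, 18), [32, 37), [40, 41), [59, 75).
[12, 28) meets the second set on [12, 18).
[66, 72) meets the second set on [66, 72).

[12, 18) ∪ [66, 72)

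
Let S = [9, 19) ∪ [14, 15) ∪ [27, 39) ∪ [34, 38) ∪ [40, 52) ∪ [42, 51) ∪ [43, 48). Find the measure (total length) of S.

Merged: [9, 19), [27, 39), [40, 52).
Lengths: 10 + 12 + 12 = 34.

34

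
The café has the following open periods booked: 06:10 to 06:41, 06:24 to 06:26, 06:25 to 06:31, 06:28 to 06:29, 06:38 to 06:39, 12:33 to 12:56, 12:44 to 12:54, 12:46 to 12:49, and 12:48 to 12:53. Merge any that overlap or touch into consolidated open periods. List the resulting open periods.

06:10–06:41, 12:33–12:56

06:24–06:26 overlaps/touches 06:10–06:41 → extend to 06:10–06:41.
06:25–06:31 overlaps/touches 06:10–06:41 → extend to 06:10–06:41.
06:28–06:29 overlaps/touches 06:10–06:41 → extend to 06:10–06:41.
06:38–06:39 overlaps/touches 06:10–06:41 → extend to 06:10–06:41.
12:33–12:56 is disjoint → start new block.
12:44–12:54 overlaps/touches 12:33–12:56 → extend to 12:33–12:56.
12:46–12:49 overlaps/touches 12:33–12:56 → extend to 12:33–12:56.
12:48–12:53 overlaps/touches 12:33–12:56 → extend to 12:33–12:56.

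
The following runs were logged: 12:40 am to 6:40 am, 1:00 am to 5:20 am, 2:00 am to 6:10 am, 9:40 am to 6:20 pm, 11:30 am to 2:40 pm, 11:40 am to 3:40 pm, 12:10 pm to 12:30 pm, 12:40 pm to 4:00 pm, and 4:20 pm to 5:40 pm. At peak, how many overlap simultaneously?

Sweep endpoints in order; track running count of active intervals.
Peak of 4 reached at 12:10 pm.

4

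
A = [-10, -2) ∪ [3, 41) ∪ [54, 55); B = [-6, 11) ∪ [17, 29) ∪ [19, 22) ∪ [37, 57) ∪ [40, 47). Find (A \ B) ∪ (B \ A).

Second set merges to [-6, 11), [17, 29), [37, 57).
Only in the first: [-10, -6), [11, 17), [29, 37).
Only in the second: [-2, 3), [41, 54), [55, 57).
Together these are the periods covered by exactly one.

[-10, -6) ∪ [-2, 3) ∪ [11, 17) ∪ [29, 37) ∪ [41, 54) ∪ [55, 57)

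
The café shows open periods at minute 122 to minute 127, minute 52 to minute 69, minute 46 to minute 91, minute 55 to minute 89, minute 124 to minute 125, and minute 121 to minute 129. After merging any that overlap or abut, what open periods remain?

minute 46 to minute 91, minute 121 to minute 129

Sort by start: minute 46 to minute 91, minute 52 to minute 69, minute 55 to minute 89, minute 121 to minute 129, minute 122 to minute 127, minute 124 to minute 125.
minute 52 to minute 69 overlaps/touches minute 46 to minute 91 → extend to minute 46 to minute 91.
minute 55 to minute 89 overlaps/touches minute 46 to minute 91 → extend to minute 46 to minute 91.
minute 121 to minute 129 is disjoint → start new block.
minute 122 to minute 127 overlaps/touches minute 121 to minute 129 → extend to minute 121 to minute 129.
minute 124 to minute 125 overlaps/touches minute 121 to minute 129 → extend to minute 121 to minute 129.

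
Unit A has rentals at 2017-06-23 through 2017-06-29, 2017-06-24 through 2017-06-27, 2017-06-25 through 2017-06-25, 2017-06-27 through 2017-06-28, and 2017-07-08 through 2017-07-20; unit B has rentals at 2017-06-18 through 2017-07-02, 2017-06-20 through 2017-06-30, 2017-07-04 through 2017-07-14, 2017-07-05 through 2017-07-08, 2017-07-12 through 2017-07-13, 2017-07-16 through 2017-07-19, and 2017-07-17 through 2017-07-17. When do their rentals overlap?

A, merged: 2017-06-23 through 2017-06-29, 2017-07-08 through 2017-07-20.
B, merged: 2017-06-18 through 2017-07-02, 2017-07-04 through 2017-07-14, 2017-07-16 through 2017-07-19.
2017-06-23 through 2017-06-29 meets the second set on 2017-06-23 through 2017-06-29.
2017-07-08 through 2017-07-20 meets the second set on 2017-07-08 through 2017-07-14, 2017-07-16 through 2017-07-19.

2017-06-23 through 2017-06-29, 2017-07-08 through 2017-07-14, 2017-07-16 through 2017-07-19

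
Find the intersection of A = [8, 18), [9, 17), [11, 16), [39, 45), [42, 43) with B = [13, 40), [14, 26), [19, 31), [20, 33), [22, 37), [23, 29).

[13, 18) ∪ [39, 40)

Merge the first list: [8, 18), [39, 45).
Merge the second list: [13, 40).
[8, 18) meets the second set on [13, 18).
[39, 45) meets the second set on [39, 40).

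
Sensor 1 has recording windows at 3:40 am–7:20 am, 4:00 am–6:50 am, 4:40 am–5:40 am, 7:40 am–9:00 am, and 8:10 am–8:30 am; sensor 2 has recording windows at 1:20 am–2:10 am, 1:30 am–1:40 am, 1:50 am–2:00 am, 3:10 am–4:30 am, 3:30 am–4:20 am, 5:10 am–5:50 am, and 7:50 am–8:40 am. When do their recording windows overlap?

Merge the first list: 3:40 am–7:20 am, 7:40 am–9:00 am.
Merge the second list: 1:20 am–2:10 am, 3:10 am–4:30 am, 5:10 am–5:50 am, 7:50 am–8:40 am.
3:40 am–7:20 am ∩ B → 3:40 am–4:30 am, 5:10 am–5:50 am.
7:40 am–9:00 am ∩ B → 7:50 am–8:40 am.

3:40 am–4:30 am, 5:10 am–5:50 am, 7:50 am–8:40 am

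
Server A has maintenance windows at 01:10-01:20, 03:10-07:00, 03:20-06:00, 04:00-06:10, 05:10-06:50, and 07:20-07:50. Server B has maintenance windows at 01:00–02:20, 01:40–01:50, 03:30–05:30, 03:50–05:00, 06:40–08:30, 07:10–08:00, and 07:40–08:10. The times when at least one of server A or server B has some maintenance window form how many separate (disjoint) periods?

A, merged: 01:10–01:20, 03:10–07:00, 07:20–07:50.
B, merged: 01:00–02:20, 03:30–05:30, 06:40–08:30.
A ∪ B = 01:00–02:20, 03:10–08:30.
That is 2 disjoint pieces.

2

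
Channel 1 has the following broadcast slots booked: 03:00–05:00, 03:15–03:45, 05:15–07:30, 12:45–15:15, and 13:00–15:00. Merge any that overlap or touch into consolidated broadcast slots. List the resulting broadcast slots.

03:00-05:00, 05:15-07:30, 12:45-15:15

03:15-03:45 overlaps/touches 03:00-05:00 → extend to 03:00-05:00.
05:15-07:30 is disjoint → start new block.
12:45-15:15 is disjoint → start new block.
13:00-15:00 overlaps/touches 12:45-15:15 → extend to 12:45-15:15.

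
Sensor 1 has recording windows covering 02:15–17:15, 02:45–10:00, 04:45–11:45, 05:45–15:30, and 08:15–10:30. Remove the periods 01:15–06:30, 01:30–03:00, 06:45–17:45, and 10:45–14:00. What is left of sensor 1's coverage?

06:30–06:45

First set merges to 02:15–17:15.
Second set merges to 01:15–06:30, 06:45–17:45.
02:15–17:15 \ B = 06:30–06:45.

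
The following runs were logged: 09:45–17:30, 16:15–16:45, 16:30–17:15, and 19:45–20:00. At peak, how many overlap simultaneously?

At 16:30, 3 of the intervals are simultaneously active.
No point has more.

3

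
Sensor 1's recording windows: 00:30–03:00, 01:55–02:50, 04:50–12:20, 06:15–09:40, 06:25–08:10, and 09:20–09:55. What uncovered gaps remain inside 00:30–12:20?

The merged coverage is 00:30-03:00, 04:50-12:20.
Gaps within 00:30-12:20: 03:00-04:50.

03:00-04:50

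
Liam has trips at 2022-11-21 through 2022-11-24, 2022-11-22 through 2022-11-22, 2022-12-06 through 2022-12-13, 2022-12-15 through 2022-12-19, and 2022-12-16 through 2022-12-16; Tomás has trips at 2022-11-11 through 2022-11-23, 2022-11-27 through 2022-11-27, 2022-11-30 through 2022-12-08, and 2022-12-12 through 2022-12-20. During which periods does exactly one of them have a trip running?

2022-11-11 through 2022-11-20, 2022-11-24 through 2022-11-24, 2022-11-27 through 2022-11-27, 2022-11-30 through 2022-12-05, 2022-12-09 through 2022-12-11, 2022-12-14 through 2022-12-14, 2022-12-20 through 2022-12-20

A, merged: 2022-11-21 through 2022-11-24, 2022-12-06 through 2022-12-13, 2022-12-15 through 2022-12-19.
Only in the first: 2022-11-24 through 2022-11-24, 2022-12-09 through 2022-12-11.
Only in the second: 2022-11-11 through 2022-11-20, 2022-11-27 through 2022-11-27, 2022-11-30 through 2022-12-05, 2022-12-14 through 2022-12-14, 2022-12-20 through 2022-12-20.
Together these are the periods covered by exactly one.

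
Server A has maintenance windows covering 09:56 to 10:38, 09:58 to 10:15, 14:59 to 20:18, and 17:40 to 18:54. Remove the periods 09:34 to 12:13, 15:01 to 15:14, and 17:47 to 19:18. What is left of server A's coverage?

14:59–15:01, 15:14–17:47, 19:18–20:18

First set merges to 09:56–10:38, 14:59–20:18.
09:56–10:38: fully covered by B → removed.
14:59–20:18 minus B → 14:59–15:01, 15:14–17:47, 19:18–20:18.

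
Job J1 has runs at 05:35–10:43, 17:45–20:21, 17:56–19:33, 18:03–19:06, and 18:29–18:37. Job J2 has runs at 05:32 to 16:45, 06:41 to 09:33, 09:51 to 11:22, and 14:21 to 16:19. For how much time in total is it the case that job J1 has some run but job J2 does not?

Merge the first list: 05:35–10:43, 17:45–20:21.
Merge the second list: 05:32–16:45.
A \ B = 17:45–20:21.
Total: 2 h 36 min.

2 h 36 min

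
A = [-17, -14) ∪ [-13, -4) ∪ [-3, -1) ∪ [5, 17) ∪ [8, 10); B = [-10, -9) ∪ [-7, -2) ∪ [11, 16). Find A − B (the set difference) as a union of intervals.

[-17, -14) ∪ [-13, -10) ∪ [-9, -7) ∪ [-2, -1) ∪ [5, 11) ∪ [16, 17)

Merge the first list: [-17, -14), [-13, -4), [-3, -1), [5, 17).
[-17, -14): no B overlap → unchanged.
[-13, -4) minus B → [-13, -10), [-9, -7).
[-3, -1) minus B → [-2, -1).
[5, 17) minus B → [5, 11), [16, 17).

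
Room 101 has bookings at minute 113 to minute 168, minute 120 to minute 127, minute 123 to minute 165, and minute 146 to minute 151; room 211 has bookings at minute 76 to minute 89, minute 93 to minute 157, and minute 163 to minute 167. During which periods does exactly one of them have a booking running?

A, merged: minute 113 to minute 168.
Only in the first: minute 157 to minute 163, minute 167 to minute 168.
Only in the second: minute 76 to minute 89, minute 93 to minute 113.
Together these are the periods covered by exactly one.

minute 76 to minute 89, minute 93 to minute 113, minute 157 to minute 163, minute 167 to minute 168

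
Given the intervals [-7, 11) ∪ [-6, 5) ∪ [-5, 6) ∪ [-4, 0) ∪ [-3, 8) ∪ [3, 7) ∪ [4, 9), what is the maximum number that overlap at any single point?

Walk the sorted start/end points keeping a running depth.
The depth first hits 6 at 4.

6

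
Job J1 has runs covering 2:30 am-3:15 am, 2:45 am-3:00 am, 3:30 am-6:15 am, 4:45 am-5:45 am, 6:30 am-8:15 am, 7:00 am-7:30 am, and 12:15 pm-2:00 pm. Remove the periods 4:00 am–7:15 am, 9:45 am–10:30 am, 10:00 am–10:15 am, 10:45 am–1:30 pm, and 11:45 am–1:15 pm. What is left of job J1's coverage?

First set merges to 2:30 am–3:15 am, 3:30 am–6:15 am, 6:30 am–8:15 am, 12:15 pm–2:00 pm.
Second set merges to 4:00 am–7:15 am, 9:45 am–10:30 am, 10:45 am–1:30 pm.
2:30 am–3:15 am: no B overlap → unchanged.
3:30 am–6:15 am minus B → 3:30 am–4:00 am.
6:30 am–8:15 am minus B → 7:15 am–8:15 am.
12:15 pm–2:00 pm minus B → 1:30 pm–2:00 pm.

2:30 am–3:15 am, 3:30 am–4:00 am, 7:15 am–8:15 am, 1:30 pm–2:00 pm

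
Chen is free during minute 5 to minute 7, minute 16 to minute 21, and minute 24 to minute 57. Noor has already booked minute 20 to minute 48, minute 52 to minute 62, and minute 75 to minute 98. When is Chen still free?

minute 5 to minute 7, minute 16 to minute 20, minute 48 to minute 52

minute 5 to minute 7: no B overlap → unchanged.
minute 16 to minute 21 minus B → minute 16 to minute 20.
minute 24 to minute 57 minus B → minute 48 to minute 52.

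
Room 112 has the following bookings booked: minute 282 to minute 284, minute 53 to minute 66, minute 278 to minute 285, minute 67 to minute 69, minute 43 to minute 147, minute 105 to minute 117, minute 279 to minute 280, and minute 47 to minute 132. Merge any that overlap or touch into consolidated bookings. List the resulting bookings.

minute 43 to minute 147, minute 278 to minute 285

Sort by start: minute 43 to minute 147, minute 47 to minute 132, minute 53 to minute 66, minute 67 to minute 69, minute 105 to minute 117, minute 278 to minute 285, minute 279 to minute 280, minute 282 to minute 284.
minute 47 to minute 132 overlaps/touches minute 43 to minute 147 → extend to minute 43 to minute 147.
minute 53 to minute 66 overlaps/touches minute 43 to minute 147 → extend to minute 43 to minute 147.
minute 67 to minute 69 overlaps/touches minute 43 to minute 147 → extend to minute 43 to minute 147.
minute 105 to minute 117 overlaps/touches minute 43 to minute 147 → extend to minute 43 to minute 147.
minute 278 to minute 285 is disjoint → start new block.
minute 279 to minute 280 overlaps/touches minute 278 to minute 285 → extend to minute 278 to minute 285.
minute 282 to minute 284 overlaps/touches minute 278 to minute 285 → extend to minute 278 to minute 285.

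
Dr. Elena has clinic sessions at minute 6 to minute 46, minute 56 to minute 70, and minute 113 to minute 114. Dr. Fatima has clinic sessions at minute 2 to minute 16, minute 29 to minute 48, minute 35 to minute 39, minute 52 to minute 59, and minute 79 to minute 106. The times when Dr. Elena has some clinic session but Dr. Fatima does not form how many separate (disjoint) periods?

Second set merges to minute 2 to minute 16, minute 29 to minute 48, minute 52 to minute 59, minute 79 to minute 106.
A \ B = minute 16 to minute 29, minute 59 to minute 70, minute 113 to minute 114.
That is 3 disjoint pieces.

3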